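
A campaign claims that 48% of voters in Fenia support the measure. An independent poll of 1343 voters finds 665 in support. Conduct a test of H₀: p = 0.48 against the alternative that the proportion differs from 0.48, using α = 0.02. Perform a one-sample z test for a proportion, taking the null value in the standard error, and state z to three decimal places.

p̂ = 665/1343 = 0.49516.
Under H₀, SE = √(0.48·0.52/1343) = √(0.000185853) = 0.01363.
z = (0.49516 − 0.48)/0.01363 = 0.01516/0.01363 = 1.112.
p-value = 2·P(Z > 1.112) ≈ 0.2661. With α = 0.02, fail to reject H₀.

z = 1.112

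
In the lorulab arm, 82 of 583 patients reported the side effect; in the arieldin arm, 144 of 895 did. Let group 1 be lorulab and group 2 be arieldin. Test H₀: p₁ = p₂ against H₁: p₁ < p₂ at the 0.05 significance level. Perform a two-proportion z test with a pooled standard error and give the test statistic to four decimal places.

p̂₁ = 82/583 ≈ 0.1406518, p̂₂ = 144/895 ≈ 0.1608939.
Pooled p̂ = (82+144)/(583+895) = 226/1478 = 0.1529093.
SE = √(0.129528 × 0.00283258) = 0.0191546.
z = (0.1406518 − 0.1608939)/0.0191546 = -0.0202421/0.0191546 = -1.0568.
p-value = P(Z < -1.057) ≈ 0.1453. With α = 0.05, fail to reject H₀.

z = -1.0568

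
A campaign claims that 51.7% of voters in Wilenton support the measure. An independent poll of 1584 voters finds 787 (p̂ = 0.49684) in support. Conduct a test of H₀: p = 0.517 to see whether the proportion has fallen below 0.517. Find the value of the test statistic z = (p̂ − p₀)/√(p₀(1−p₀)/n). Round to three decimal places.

p̂ = 787/1584 ≈ 0.49684.
SE = √(p₀(1−p₀)/n) = √(0.24971/1584) = 0.01256.
z = (0.49684 − 0.517)/0.01256 = -0.02016/0.01256 = -1.605.

z = -1.605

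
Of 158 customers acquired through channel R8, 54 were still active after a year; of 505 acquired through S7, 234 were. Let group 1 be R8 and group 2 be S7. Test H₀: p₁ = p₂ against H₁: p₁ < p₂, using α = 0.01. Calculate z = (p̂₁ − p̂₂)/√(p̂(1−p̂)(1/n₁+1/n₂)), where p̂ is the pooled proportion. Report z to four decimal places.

p̂₁ = 54/158 = 0.341772, p̂₂ = 234/505 = 0.463366.
Pooled p̂ = (54+234)/(158+505) = 288/663 = 0.434389.
SE = √(p̂(1−p̂)(1/n₁+1/n₂)) = √(0.434389·0.565611·0.00830931) = √(0.00204156) = 0.045184.
z = (0.341772 − 0.463366)/0.045184 = -0.121594/0.045184 = -2.6911.
p-value = P(Z < -2.691) ≈ 0.0036; since p < α = 0.01, reject H₀.

z = -2.6911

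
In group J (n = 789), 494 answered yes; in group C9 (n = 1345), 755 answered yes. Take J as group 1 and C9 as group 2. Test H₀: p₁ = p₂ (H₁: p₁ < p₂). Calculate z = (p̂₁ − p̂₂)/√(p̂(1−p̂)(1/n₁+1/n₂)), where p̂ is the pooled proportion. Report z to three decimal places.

z = 2.932

p̂₁ = 494/789 ≈ 0.62611, p̂₂ = 755/1345 ≈ 0.56134.
Pooled p̂ = (494+755)/(789+1345) = 1249/2134 = 0.58529.
SE = √(0.242726 × 0.00201092) = 0.02209.
z = (0.62611 − 0.56134)/0.02209 = 0.06477/0.02209 = 2.932.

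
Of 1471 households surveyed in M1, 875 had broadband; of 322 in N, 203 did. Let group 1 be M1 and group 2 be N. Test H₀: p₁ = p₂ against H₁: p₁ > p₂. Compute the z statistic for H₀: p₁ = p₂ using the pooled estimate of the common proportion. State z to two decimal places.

z = -1.18

p̂₁ = 875/1471 = 0.5948, p̂₂ = 203/322 = 0.6304.
Pooled p̂ = (875+203)/(1471+322) = 1078/1793 = 0.6012.
SE = √(0.239753 × 0.0037854) = 0.0301.
z = (0.5948 − 0.6304)/0.0301 = -0.0356/0.0301 = -1.18.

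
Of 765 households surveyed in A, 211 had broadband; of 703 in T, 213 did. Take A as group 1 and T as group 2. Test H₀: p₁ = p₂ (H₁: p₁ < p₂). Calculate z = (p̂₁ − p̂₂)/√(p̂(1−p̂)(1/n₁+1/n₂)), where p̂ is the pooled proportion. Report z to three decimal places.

p̂₁ = 211/765 ≈ 0.27582, p̂₂ = 213/703 ≈ 0.30299.
Pooled p̂ = (211+213)/(765+703) = 424/1468 = 0.28883.
SE = √(p̂(1−p̂)(1/n₁+1/n₂)) = √(0.28883·0.71117·0.00272966) = √(0.000560691) = 0.02368.
z = (0.27582 − 0.30299)/0.02368 = -0.02717/0.02368 = -1.147.

z = -1.147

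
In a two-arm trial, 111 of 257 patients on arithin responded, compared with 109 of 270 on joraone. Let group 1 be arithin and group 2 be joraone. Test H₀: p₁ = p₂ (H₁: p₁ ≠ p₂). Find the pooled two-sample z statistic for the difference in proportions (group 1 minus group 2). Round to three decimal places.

p̂₁ = 111/257 ≈ 0.43191, p̂₂ = 109/270 ≈ 0.40370.
Pooled p̂ = (111+109)/(257+270) = 220/527 = 0.41746.
SE = √(0.243187 × 0.00759475) = 0.04298.
z = (0.43191 − 0.40370)/0.04298 = 0.02821/0.04298 = 0.656.
p-value = 2·P(Z > 0.656) ≈ 0.5117.

z = 0.656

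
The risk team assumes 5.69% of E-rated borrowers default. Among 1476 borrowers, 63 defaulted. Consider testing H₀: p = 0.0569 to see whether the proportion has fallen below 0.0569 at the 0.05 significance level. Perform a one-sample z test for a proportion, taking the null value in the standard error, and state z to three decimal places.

p̂ = 63/1476 = 0.04268.
SE = √(p₀(1−p₀)/n) = √(0.053662/1476) = 0.00603.
z = (0.04268 − 0.0569)/0.00603 = -0.01422/0.00603 = -2.358.
p-value = P(Z < -2.358) ≈ 0.0092. With α = 0.05, reject H₀.

z = -2.358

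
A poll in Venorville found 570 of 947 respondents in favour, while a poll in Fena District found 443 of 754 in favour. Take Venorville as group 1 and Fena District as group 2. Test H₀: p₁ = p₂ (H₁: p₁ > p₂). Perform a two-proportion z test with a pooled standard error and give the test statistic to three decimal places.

p̂₁ = 570/947 ≈ 0.60190, p̂₂ = 443/754 ≈ 0.58753.
Pooled p̂ = (570+443)/(947+754) = 1013/1701 = 0.59553.
SE = √(0.240874 × 0.00238223) = 0.02395.
z = (0.60190 − 0.58753)/0.02395 = 0.01437/0.02395 = 0.600.
p-value = P(Z > 0.600) ≈ 0.2743.

z = 0.600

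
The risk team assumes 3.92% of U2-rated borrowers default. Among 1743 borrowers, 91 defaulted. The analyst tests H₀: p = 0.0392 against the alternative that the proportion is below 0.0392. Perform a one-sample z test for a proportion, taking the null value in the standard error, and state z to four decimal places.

z = 2.7985

p̂ = 91/1743 ≈ 0.0522088.
Standard error under H₀: √(0.0392×0.9608/1743) = 0.0046485.
z = (0.0522088 − 0.0392)/0.0046485 = 0.0130088/0.0046485 = 2.7985.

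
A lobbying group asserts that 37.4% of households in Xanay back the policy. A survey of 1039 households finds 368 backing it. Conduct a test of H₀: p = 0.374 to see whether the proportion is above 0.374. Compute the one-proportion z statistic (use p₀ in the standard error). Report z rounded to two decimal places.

p̂ = 368/1039 = 0.3542.
Standard error under H₀: √(0.374×0.626/1039) = 0.0150.
z = (0.3542 − 0.374)/0.0150 = -0.0198/0.0150 = -1.32.
p-value = P(Z > -1.320) ≈ 0.9066.

z = -1.32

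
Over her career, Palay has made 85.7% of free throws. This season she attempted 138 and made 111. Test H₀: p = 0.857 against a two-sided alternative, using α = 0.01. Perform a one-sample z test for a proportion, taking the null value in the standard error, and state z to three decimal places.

z = -1.767

p̂ = 111/138 ≈ 0.80435.
Under H₀, SE = √(0.857·0.143/138) = √(0.000888051) = 0.02980.
z = (0.80435 − 0.857)/0.02980 = -0.05265/0.02980 = -1.767.
p-value = 2·P(Z > 1.767) ≈ 0.0773; since p > α = 0.01, fail to reject H₀.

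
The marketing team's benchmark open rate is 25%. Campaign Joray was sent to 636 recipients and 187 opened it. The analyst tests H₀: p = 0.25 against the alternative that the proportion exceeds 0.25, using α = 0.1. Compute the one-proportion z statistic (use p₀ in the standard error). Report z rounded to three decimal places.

p̂ = 187/636 ≈ 0.29403.
Under H₀, SE = √(0.25·0.75/636) = √(0.000294811) = 0.01717.
z = (0.29403 − 0.25)/0.01717 = 0.04403/0.01717 = 2.564.
p-value = P(Z > 2.564) ≈ 0.0052, so at α = 0.1 we reject H₀.

z = 2.564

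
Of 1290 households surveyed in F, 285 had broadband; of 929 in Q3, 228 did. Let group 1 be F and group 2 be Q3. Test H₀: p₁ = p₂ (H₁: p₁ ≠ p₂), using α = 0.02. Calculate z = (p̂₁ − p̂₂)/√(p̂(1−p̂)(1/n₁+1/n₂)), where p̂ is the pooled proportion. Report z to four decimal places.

p̂₁ = 285/1290 = 0.2209302, p̂₂ = 228/929 = 0.2454252.
Pooled p̂ = (285+228)/(1290+929) = 513/2219 = 0.2311852.
SE = √(0.177739 × 0.00185162) = 0.0181412.
z = (0.2209302 − 0.2454252)/0.0181412 = -0.0244950/0.0181412 = -1.3502.
p-value = 2·P(Z > 1.350) ≈ 0.1769, so at α = 0.02 we fail to reject H₀.

z = -1.3502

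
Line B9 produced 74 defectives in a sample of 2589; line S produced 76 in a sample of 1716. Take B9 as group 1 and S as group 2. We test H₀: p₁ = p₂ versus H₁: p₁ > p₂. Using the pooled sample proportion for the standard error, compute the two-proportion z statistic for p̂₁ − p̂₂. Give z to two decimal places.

z = -2.75

p̂₁ = 74/2589 = 0.0286, p̂₂ = 76/1716 = 0.0443.
Pooled p̂ = (74+76)/(2589+1716) = 150/4305 = 0.0348.
SE = √(0.0336292 × 0.000969) = 0.0057.
z = (0.0286 − 0.0443)/0.0057 = -0.0157/0.0057 = -2.75.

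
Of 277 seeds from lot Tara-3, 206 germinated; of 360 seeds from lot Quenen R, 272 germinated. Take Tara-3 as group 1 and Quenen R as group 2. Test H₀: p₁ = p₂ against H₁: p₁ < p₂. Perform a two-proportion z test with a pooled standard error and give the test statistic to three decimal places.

p̂₁ = 206/277 = 0.74368, p̂₂ = 272/360 = 0.75556.
Pooled p̂ = (206+272)/(277+360) = 478/637 = 0.75039.
SE = √(0.187304 × 0.00638789) = 0.03459.
z = (0.74368 − 0.75556)/0.03459 = -0.01188/0.03459 = -0.343.
p-value = P(Z < -0.343) ≈ 0.3657.

z = -0.343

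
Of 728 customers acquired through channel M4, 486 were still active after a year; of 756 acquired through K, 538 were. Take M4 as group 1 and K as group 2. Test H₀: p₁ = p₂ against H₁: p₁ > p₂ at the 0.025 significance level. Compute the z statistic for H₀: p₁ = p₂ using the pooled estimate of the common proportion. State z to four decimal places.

z = -1.8346

p̂₁ = 486/728 = 0.667582, p̂₂ = 538/756 = 0.711640.
Pooled p̂ = (486+538)/(728+756) = 1024/1484 = 0.690027.
SE = √(0.21389 × 0.00269638) = 0.024015.
z = (0.667582 − 0.711640)/0.024015 = -0.044058/0.024015 = -1.8346.
p-value = P(Z > -1.835) ≈ 0.9667; since p > α = 0.025, fail to reject H₀.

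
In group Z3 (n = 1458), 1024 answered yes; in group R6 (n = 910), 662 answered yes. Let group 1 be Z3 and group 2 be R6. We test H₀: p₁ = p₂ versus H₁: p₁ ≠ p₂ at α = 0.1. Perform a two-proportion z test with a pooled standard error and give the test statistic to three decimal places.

p̂₁ = 1024/1458 = 0.70233, p̂₂ = 662/910 = 0.72747.
Pooled p̂ = (1024+662)/(1458+910) = 1686/2368 = 0.71199.
SE = √(p̂(1−p̂)(1/n₁+1/n₂)) = √(0.71199·0.28801·0.00178477) = √(0.000365983) = 0.01913.
z = (0.70233 − 0.72747)/0.01913 = -0.02514/0.01913 = -1.314.
p-value = 2·P(Z > 1.314) ≈ 0.1888. With α = 0.1, fail to reject H₀.

z = -1.314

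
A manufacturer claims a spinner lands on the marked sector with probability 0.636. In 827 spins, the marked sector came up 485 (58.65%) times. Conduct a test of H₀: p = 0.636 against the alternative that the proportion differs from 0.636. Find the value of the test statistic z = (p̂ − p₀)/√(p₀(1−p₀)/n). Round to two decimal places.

p̂ = 485/827 = 0.5865.
SE = √(p₀(1−p₀)/n) = √(0.2315/827) = 0.0167.
z = (0.5865 − 0.636)/0.0167 = -0.0495/0.0167 = -2.96.

z = -2.96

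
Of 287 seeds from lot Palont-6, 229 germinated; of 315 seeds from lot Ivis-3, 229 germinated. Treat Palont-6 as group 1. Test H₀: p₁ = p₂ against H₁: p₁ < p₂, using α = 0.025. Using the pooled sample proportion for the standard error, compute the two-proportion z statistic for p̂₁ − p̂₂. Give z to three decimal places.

p̂₁ = 229/287 = 0.797909, p̂₂ = 229/315 = 0.726984.
Pooled p̂ = (229+229)/(287+315) = 458/602 = 0.760797.
SE = √(p̂(1−p̂)(1/n₁+1/n₂)) = √(0.760797·0.239203·0.00665892) = √(0.00121182) = 0.034811.
z = (0.797909 − 0.726984)/0.034811 = 0.070925/0.034811 = 2.037.
p-value = P(Z < 2.037) ≈ 0.9792. With α = 0.025, fail to reject H₀.

z = 2.037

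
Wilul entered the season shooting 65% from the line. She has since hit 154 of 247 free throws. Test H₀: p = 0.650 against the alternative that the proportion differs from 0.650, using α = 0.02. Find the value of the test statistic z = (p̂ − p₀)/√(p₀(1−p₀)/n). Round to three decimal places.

z = -0.874

p̂ = 154/247 ≈ 0.62348.
SE = √(p₀(1−p₀)/n) = √(0.2275/247) = 0.03035.
z = (0.62348 − 0.65)/0.03035 = -0.02652/0.03035 = -0.874.
Two-sided p-value ≈ 2·Φ(−0.874) = 0.3822. With α = 0.02, fail to reject H₀.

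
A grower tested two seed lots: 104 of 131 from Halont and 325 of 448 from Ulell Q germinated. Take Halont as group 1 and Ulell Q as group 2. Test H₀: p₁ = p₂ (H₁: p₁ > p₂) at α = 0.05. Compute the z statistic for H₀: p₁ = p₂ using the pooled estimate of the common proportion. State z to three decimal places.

p̂₁ = 104/131 ≈ 0.79389, p̂₂ = 325/448 ≈ 0.72545.
Pooled p̂ = (104+325)/(131+448) = 429/579 = 0.74093.
SE = √(p̂(1−p̂)(1/n₁+1/n₂)) = √(0.74093·0.25907·0.00986573) = √(0.00189374) = 0.04352.
z = (0.79389 − 0.72545)/0.04352 = 0.06844/0.04352 = 1.573.
p-value = P(Z > 1.573) ≈ 0.0579. With α = 0.05, fail to reject H₀.

z = 1.573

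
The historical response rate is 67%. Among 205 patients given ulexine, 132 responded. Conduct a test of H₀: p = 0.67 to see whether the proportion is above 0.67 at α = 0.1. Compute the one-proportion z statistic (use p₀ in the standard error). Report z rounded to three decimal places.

p̂ = 132/205 ≈ 0.64390.
Standard error under H₀: √(0.67×0.33/205) = 0.03284.
z = (0.64390 − 0.67)/0.03284 = -0.02610/0.03284 = -0.795.
p-value = P(Z > -0.795) ≈ 0.7866; since p > α = 0.1, fail to reject H₀.

z = -0.795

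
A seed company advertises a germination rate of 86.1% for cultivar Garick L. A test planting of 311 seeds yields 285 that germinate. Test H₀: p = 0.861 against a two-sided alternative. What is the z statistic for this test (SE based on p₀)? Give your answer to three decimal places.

z = 2.824

p̂ = 285/311 = 0.91640.
Under H₀, SE = √(0.861·0.139/311) = √(0.00038482) = 0.01962.
z = (0.91640 − 0.861)/0.01962 = 0.05540/0.01962 = 2.824.
p-value = 2·P(Z > 2.824) ≈ 0.0047.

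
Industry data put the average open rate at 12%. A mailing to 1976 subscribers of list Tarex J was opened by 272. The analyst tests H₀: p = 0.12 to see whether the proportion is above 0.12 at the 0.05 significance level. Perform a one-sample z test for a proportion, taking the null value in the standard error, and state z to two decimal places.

z = 2.41

p̂ = 272/1976 = 0.13765.
SE = √(p₀(1−p₀)/n) = √(0.1056/1976) = 0.00731.
z = (0.13765 − 0.12)/0.00731 = 0.01765/0.00731 = 2.41.
p-value = P(Z > 2.415) ≈ 0.0079; since p < α = 0.05, reject H₀.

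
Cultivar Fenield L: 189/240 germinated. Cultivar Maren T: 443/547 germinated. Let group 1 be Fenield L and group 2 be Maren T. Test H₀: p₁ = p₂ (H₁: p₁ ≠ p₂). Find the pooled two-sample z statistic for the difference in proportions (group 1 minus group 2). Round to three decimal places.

p̂₁ = 189/240 = 0.78750, p̂₂ = 443/547 = 0.80987.
Pooled p̂ = (189+443)/(240+547) = 632/787 = 0.80305.
SE = √(0.158161 × 0.00599482) = 0.03079.
z = (0.78750 − 0.80987)/0.03079 = -0.02237/0.03079 = -0.727.
p-value = 2·P(Z > 0.727) ≈ 0.4675.

z = -0.727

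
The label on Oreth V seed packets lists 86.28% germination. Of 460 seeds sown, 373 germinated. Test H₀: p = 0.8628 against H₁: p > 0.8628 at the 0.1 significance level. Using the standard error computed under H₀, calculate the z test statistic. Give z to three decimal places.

z = -3.237

p̂ = 373/460 = 0.810870.
Standard error under H₀: √(0.8628×0.1372/460) = 0.016042.
z = (0.810870 − 0.8628)/0.016042 = -0.051930/0.016042 = -3.237.
p-value = P(Z > -3.237) ≈ 0.9994; since p > α = 0.1, fail to reject H₀.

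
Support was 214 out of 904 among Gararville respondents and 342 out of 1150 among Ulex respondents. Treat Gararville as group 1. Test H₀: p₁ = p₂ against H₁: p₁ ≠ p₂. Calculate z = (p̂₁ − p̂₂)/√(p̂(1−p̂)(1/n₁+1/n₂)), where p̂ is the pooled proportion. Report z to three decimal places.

p̂₁ = 214/904 = 0.236726, p̂₂ = 342/1150 = 0.297391.
Pooled p̂ = (214+342)/(904+1150) = 556/2054 = 0.270691.
SE = √(p̂(1−p̂)(1/n₁+1/n₂)) = √(0.270691·0.729309·0.00197576) = √(0.00039005) = 0.019750.
z = (0.236726 − 0.297391)/0.019750 = -0.060665/0.019750 = -3.072.
Two-sided p-value ≈ 2·Φ(−3.072) = 0.0021.

z = -3.072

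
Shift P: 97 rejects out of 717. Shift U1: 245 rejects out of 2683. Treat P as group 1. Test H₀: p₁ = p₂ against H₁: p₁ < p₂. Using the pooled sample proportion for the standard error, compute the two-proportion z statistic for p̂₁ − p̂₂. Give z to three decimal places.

p̂₁ = 97/717 = 0.135286, p̂₂ = 245/2683 = 0.091316.
Pooled p̂ = (97+245)/(717+2683) = 342/3400 = 0.100588.
SE = √(0.0904702 × 0.00176742) = 0.012645.
z = (0.135286 − 0.091316)/0.012645 = 0.043970/0.012645 = 3.477.

z = 3.477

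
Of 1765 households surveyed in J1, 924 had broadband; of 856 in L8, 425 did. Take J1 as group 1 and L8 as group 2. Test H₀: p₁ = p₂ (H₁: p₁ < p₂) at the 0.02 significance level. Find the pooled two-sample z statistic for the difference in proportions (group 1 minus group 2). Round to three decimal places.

p̂₁ = 924/1765 = 0.523513, p̂₂ = 425/856 = 0.496495.
Pooled p̂ = (924+425)/(1765+856) = 1349/2621 = 0.514689.
SE = √(0.249784 × 0.0017348) = 0.020816.
z = (0.523513 − 0.496495)/0.020816 = 0.027018/0.020816 = 1.298.
p-value = P(Z < 1.298) ≈ 0.9028. With α = 0.02, fail to reject H₀.

z = 1.298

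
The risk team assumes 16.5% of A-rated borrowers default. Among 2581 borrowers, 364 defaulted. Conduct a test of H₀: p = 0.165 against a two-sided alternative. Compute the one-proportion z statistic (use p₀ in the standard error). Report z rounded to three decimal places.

p̂ = 364/2581 ≈ 0.141031.
Standard error under H₀: √(0.165×0.835/2581) = 0.007306.
z = (0.141031 − 0.165)/0.007306 = -0.023969/0.007306 = -3.281.

z = -3.281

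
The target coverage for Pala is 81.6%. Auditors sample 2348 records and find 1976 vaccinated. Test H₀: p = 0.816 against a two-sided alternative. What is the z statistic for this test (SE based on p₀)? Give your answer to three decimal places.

z = 3.197

p̂ = 1976/2348 ≈ 0.841567.
Standard error under H₀: √(0.816×0.184/2348) = 0.007997.
z = (0.841567 − 0.816)/0.007997 = 0.025567/0.007997 = 3.197.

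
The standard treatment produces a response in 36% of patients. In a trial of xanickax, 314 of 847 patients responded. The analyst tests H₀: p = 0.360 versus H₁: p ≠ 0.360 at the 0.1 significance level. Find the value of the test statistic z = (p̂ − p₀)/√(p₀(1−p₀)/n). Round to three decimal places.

z = 0.650

p̂ = 314/847 ≈ 0.37072.
SE = √(p₀(1−p₀)/n) = √(0.2304/847) = 0.01649.
z = (0.37072 − 0.36)/0.01649 = 0.01072/0.01649 = 0.650.
Two-sided p-value ≈ 2·Φ(−0.650) = 0.5157, so at α = 0.1 we fail to reject H₀.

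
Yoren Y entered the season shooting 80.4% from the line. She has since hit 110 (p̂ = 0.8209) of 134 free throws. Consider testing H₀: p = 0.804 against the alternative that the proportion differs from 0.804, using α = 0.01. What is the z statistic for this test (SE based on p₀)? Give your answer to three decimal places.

p̂ = 110/134 = 0.82090.
Standard error under H₀: √(0.804×0.196/134) = 0.03429.
z = (0.82090 − 0.804)/0.03429 = 0.01690/0.03429 = 0.493.
p-value = 2·P(Z > 0.493) ≈ 0.6222. With α = 0.01, fail to reject H₀.

z = 0.493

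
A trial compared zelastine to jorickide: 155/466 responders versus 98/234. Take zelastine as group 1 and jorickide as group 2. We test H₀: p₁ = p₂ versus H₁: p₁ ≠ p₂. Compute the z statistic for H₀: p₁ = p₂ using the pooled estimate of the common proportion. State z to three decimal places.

z = -2.239

p̂₁ = 155/466 ≈ 0.33262, p̂₂ = 98/234 ≈ 0.41880.
Pooled p̂ = (155+98)/(466+234) = 253/700 = 0.36143.
SE = √(p̂(1−p̂)(1/n₁+1/n₂)) = √(0.36143·0.63857·0.00641943) = √(0.00148159) = 0.03849.
z = (0.33262 − 0.41880)/0.03849 = -0.08618/0.03849 = -2.239.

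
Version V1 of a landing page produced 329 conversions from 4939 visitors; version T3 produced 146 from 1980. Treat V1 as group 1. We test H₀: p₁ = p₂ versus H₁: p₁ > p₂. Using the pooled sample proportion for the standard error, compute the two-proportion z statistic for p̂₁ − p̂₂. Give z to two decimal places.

p̂₁ = 329/4939 = 0.0666, p̂₂ = 146/1980 = 0.0737.
Pooled p̂ = (329+146)/(4939+1980) = 475/6919 = 0.0687.
SE = √(0.0639385 × 0.000707521) = 0.0067.
z = (0.0666 − 0.0737)/0.0067 = -0.0071/0.0067 = -1.06.

z = -1.06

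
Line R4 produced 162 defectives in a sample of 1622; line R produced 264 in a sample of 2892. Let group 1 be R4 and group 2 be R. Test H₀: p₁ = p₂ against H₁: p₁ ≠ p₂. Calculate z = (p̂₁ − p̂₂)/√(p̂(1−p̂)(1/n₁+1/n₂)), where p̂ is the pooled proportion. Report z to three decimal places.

p̂₁ = 162/1622 = 0.09988, p̂₂ = 264/2892 = 0.09129.
Pooled p̂ = (162+264)/(1622+2892) = 426/4514 = 0.09437.
SE = √(p̂(1−p̂)(1/n₁+1/n₂)) = √(0.09437·0.90563·0.000962304) = √(8.22451e-05) = 0.00907.
z = (0.09988 − 0.09129)/0.00907 = 0.00859/0.00907 = 0.947.
Two-sided p-value ≈ 2·Φ(−0.947) = 0.3435.

z = 0.947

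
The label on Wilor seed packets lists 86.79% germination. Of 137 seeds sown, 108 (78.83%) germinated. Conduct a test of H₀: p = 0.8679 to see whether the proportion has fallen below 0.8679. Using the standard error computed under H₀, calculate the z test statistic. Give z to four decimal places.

p̂ = 108/137 = 0.7883212.
SE = √(p₀(1−p₀)/n) = √(0.11465/137) = 0.0289285.
z = (0.7883212 − 0.8679)/0.0289285 = -0.0795788/0.0289285 = -2.7509.

z = -2.7509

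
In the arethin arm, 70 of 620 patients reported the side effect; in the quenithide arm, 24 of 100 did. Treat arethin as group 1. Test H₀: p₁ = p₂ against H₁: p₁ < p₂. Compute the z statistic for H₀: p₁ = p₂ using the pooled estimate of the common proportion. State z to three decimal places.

p̂₁ = 70/620 = 0.112903, p̂₂ = 24/100 = 0.240000.
Pooled p̂ = (70+24)/(620+100) = 94/720 = 0.130556.
SE = √(0.113511 × 0.0116129) = 0.036307.
z = (0.112903 − 0.240000)/0.036307 = -0.127097/0.036307 = -3.501.
p-value = P(Z < -3.501) ≈ 0.0002.

z = -3.501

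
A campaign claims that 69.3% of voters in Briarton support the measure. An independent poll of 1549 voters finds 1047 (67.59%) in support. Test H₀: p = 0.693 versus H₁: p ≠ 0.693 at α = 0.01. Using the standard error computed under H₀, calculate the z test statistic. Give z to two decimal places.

z = -1.46

p̂ = 1047/1549 = 0.6759.
Standard error under H₀: √(0.693×0.307/1549) = 0.0117.
z = (0.6759 − 0.693)/0.0117 = -0.0171/0.0117 = -1.46.
p-value = 2·P(Z > 1.457) ≈ 0.1450, so at α = 0.01 we fail to reject H₀.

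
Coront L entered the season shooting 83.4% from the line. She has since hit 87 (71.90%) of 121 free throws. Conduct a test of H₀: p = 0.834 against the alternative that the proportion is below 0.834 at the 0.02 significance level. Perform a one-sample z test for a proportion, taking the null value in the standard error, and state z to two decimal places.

z = -3.40

p̂ = 87/121 = 0.7190.
SE = √(p₀(1−p₀)/n) = √(0.13844/121) = 0.0338.
z = (0.7190 − 0.834)/0.0338 = -0.1150/0.0338 = -3.40.
p-value = P(Z < -3.400) ≈ 0.0003. With α = 0.02, reject H₀.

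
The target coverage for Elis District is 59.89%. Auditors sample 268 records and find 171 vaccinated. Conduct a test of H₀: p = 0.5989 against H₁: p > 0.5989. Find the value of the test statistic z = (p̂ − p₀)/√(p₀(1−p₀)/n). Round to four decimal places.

p̂ = 171/268 ≈ 0.638060.
Under H₀, SE = √(0.5989·0.4011/268) = √(0.000896339) = 0.029939.
z = (0.638060 − 0.5989)/0.029939 = 0.039160/0.029939 = 1.3080.

z = 1.3080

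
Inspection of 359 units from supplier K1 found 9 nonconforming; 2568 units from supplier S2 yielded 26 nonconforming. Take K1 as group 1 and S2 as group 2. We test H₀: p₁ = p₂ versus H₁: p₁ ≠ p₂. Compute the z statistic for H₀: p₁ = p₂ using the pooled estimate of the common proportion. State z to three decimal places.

p̂₁ = 9/359 = 0.025070, p̂₂ = 26/2568 = 0.010125.
Pooled p̂ = (9+26)/(359+2568) = 35/2927 = 0.011958.
SE = √(0.0118147 × 0.00317492) = 0.006125.
z = (0.025070 − 0.010125)/0.006125 = 0.014945/0.006125 = 2.440.

z = 2.440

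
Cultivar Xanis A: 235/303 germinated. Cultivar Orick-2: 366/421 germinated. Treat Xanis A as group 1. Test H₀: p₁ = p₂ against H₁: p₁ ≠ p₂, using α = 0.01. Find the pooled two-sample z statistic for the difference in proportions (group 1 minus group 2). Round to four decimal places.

p̂₁ = 235/303 ≈ 0.775578, p̂₂ = 366/421 ≈ 0.869359.
Pooled p̂ = (235+366)/(303+421) = 601/724 = 0.830110.
SE = √(p̂(1−p̂)(1/n₁+1/n₂)) = √(0.830110·0.169890·0.00567563) = √(0.000800417) = 0.028292.
z = (0.775578 − 0.869359)/0.028292 = -0.093781/0.028292 = -3.3148.
Two-sided p-value ≈ 2·Φ(−3.315) = 0.0009. With α = 0.01, reject H₀.

z = -3.3148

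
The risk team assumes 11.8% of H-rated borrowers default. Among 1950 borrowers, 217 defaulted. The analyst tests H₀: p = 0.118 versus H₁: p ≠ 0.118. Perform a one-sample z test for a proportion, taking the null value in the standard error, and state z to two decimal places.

z = -0.92

p̂ = 217/1950 = 0.1113.
Under H₀, SE = √(0.118·0.882/1950) = √(5.33723e-05) = 0.0073.
z = (0.1113 − 0.118)/0.0073 = -0.0067/0.0073 = -0.92.
Two-sided p-value ≈ 2·Φ(−0.920) = 0.3578.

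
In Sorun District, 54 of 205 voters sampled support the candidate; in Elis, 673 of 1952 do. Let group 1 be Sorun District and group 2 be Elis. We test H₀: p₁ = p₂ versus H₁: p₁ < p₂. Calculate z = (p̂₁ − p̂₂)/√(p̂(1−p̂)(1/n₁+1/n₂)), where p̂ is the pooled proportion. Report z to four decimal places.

p̂₁ = 54/205 ≈ 0.263415, p̂₂ = 673/1952 ≈ 0.344775.
Pooled p̂ = (54+673)/(205+1952) = 727/2157 = 0.337042.
SE = √(p̂(1−p̂)(1/n₁+1/n₂)) = √(0.337042·0.662958·0.00539034) = √(0.00120444) = 0.034705.
z = (0.263415 − 0.344775)/0.034705 = -0.081360/0.034705 = -2.3443.
p-value = P(Z < -2.344) ≈ 0.0095.

z = -2.3443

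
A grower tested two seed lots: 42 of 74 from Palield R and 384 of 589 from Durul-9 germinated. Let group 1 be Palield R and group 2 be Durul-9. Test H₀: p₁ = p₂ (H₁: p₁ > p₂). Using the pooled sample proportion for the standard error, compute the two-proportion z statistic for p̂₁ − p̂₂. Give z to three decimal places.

z = -1.428

p̂₁ = 42/74 ≈ 0.56757, p̂₂ = 384/589 ≈ 0.65195.
Pooled p̂ = (42+384)/(74+589) = 426/663 = 0.64253.
SE = √(0.229684 × 0.0152113) = 0.05911.
z = (0.56757 − 0.65195)/0.05911 = -0.08438/0.05911 = -1.428.
p-value = P(Z > -1.428) ≈ 0.9233.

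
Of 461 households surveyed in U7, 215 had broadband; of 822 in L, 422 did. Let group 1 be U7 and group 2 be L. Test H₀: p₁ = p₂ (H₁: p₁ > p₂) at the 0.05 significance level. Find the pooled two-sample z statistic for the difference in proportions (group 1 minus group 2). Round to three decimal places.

z = -1.616

p̂₁ = 215/461 ≈ 0.46638, p̂₂ = 422/822 ≈ 0.51338.
Pooled p̂ = (215+422)/(461+822) = 637/1283 = 0.49649.
SE = √(0.249988 × 0.00338574) = 0.02909.
z = (0.46638 − 0.51338)/0.02909 = -0.04700/0.02909 = -1.616.
p-value = P(Z > -1.616) ≈ 0.9469; since p > α = 0.05, fail to reject H₀.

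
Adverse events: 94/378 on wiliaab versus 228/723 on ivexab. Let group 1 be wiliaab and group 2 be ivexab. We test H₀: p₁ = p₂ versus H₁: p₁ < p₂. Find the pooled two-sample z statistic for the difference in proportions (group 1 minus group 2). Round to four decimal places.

z = -2.3093

p̂₁ = 94/378 ≈ 0.248677, p̂₂ = 228/723 ≈ 0.315353.
Pooled p̂ = (94+228)/(378+723) = 322/1101 = 0.292461.
SE = √(0.206928 × 0.00402863) = 0.028873.
z = (0.248677 − 0.315353)/0.028873 = -0.066676/0.028873 = -2.3093.
p-value = P(Z < -2.309) ≈ 0.0105.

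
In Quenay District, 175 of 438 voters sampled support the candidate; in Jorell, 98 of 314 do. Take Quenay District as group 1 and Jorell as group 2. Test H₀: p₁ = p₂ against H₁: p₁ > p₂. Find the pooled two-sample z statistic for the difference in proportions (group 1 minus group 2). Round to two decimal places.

p̂₁ = 175/438 = 0.3995, p̂₂ = 98/314 = 0.3121.
Pooled p̂ = (175+98)/(438+314) = 273/752 = 0.3630.
SE = √(p̂(1−p̂)(1/n₁+1/n₂)) = √(0.3630·0.6370·0.00546782) = √(0.00126438) = 0.0356.
z = (0.3995 − 0.3121)/0.0356 = 0.0874/0.0356 = 2.46.
p-value = P(Z > 2.459) ≈ 0.0070.

z = 2.46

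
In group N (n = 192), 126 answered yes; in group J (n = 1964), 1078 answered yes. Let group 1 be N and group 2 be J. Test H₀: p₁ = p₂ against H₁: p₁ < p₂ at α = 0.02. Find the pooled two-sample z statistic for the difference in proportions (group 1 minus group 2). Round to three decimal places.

p̂₁ = 126/192 = 0.656250, p̂₂ = 1078/1964 = 0.548880.
Pooled p̂ = (126+1078)/(192+1964) = 1204/2156 = 0.558442.
SE = √(0.246585 × 0.0057175) = 0.037548.
z = (0.656250 − 0.548880)/0.037548 = 0.107370/0.037548 = 2.860.
p-value = P(Z < 2.860) ≈ 0.9979; since p > α = 0.02, fail to reject H₀.

z = 2.860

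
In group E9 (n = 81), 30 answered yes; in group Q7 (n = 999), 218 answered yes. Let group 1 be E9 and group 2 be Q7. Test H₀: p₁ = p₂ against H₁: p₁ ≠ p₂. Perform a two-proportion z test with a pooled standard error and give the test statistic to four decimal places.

z = 3.1313

p̂₁ = 30/81 = 0.370370, p̂₂ = 218/999 = 0.218218.
Pooled p̂ = (30+218)/(81+999) = 248/1080 = 0.229630.
SE = √(p̂(1−p̂)(1/n₁+1/n₂)) = √(0.229630·0.770370·0.0133467) = √(0.00236103) = 0.048590.
z = (0.370370 − 0.218218)/0.048590 = 0.152152/0.048590 = 3.1313.
p-value = 2·P(Z > 3.131) ≈ 0.0017.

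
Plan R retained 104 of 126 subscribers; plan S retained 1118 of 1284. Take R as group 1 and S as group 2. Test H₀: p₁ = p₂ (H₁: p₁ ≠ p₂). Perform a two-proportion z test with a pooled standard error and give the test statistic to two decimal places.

p̂₁ = 104/126 = 0.8254, p̂₂ = 1118/1284 = 0.8707.
Pooled p̂ = (104+1118)/(126+1284) = 1222/1410 = 0.8667.
SE = √(0.115556 × 0.00871532) = 0.0317.
z = (0.8254 − 0.8707)/0.0317 = -0.0453/0.0317 = -1.43.
p-value = 2·P(Z > 1.428) ≈ 0.1533.

z = -1.43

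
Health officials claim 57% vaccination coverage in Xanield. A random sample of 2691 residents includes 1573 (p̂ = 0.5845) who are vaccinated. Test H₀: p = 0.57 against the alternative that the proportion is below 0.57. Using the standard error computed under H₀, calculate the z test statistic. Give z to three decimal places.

p̂ = 1573/2691 ≈ 0.58454.
Standard error under H₀: √(0.57×0.43/2691) = 0.00954.
z = (0.58454 − 0.57)/0.00954 = 0.01454/0.00954 = 1.524.
p-value = P(Z < 1.524) ≈ 0.9362.

z = 1.524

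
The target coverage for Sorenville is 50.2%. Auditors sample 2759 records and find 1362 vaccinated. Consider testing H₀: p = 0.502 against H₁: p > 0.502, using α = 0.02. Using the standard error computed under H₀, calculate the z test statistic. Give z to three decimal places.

p̂ = 1362/2759 ≈ 0.49366.
SE = √(p₀(1−p₀)/n) = √(0.25/2759) = 0.00952.
z = (0.49366 − 0.502)/0.00952 = -0.00834/0.00952 = -0.876.
p-value = P(Z > -0.876) ≈ 0.8096. With α = 0.02, fail to reject H₀.

z = -0.876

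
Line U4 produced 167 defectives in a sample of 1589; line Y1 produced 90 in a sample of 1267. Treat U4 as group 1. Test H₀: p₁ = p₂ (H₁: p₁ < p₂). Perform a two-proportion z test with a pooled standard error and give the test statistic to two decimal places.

z = 3.16

p̂₁ = 167/1589 ≈ 0.1051, p̂₂ = 90/1267 ≈ 0.0710.
Pooled p̂ = (167+90)/(1589+1267) = 257/2856 = 0.0900.
SE = √(p̂(1−p̂)(1/n₁+1/n₂)) = √(0.0900·0.9100·0.00141859) = √(0.000116166) = 0.0108.
z = (0.1051 − 0.0710)/0.0108 = 0.0341/0.0108 = 3.16.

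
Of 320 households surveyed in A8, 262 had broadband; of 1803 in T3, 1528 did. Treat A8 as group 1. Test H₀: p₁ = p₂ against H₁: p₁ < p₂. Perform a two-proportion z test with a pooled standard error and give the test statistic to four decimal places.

p̂₁ = 262/320 = 0.818750, p̂₂ = 1528/1803 = 0.847476.
Pooled p̂ = (262+1528)/(320+1803) = 1790/2123 = 0.843146.
SE = √(p̂(1−p̂)(1/n₁+1/n₂)) = √(0.843146·0.156854·0.00367963) = √(0.000486633) = 0.022060.
z = (0.818750 − 0.847476)/0.022060 = -0.028726/0.022060 = -1.3022.
p-value = P(Z < -1.302) ≈ 0.0964.

z = -1.3022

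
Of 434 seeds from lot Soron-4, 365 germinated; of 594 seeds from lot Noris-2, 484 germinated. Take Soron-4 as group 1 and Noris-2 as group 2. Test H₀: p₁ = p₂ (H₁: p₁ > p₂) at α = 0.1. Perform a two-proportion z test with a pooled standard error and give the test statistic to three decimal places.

z = 1.094

p̂₁ = 365/434 ≈ 0.84101, p̂₂ = 484/594 ≈ 0.81481.
Pooled p̂ = (365+484)/(434+594) = 849/1028 = 0.82588.
SE = √(0.143805 × 0.00398765) = 0.02395.
z = (0.84101 − 0.81481)/0.02395 = 0.02620/0.02395 = 1.094.
p-value = P(Z > 1.094) ≈ 0.1370; since p > α = 0.1, fail to reject H₀.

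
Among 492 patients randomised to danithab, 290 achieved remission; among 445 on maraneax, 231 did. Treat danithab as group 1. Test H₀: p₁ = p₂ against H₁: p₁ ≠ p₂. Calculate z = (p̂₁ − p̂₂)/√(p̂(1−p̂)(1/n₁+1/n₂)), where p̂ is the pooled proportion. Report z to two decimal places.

z = 2.16

p̂₁ = 290/492 = 0.5894, p̂₂ = 231/445 = 0.5191.
Pooled p̂ = (290+231)/(492+445) = 521/937 = 0.5560.
SE = √(0.246861 × 0.00427971) = 0.0325.
z = (0.5894 − 0.5191)/0.0325 = 0.0703/0.0325 = 2.16.
p-value = 2·P(Z > 2.164) ≈ 0.0305.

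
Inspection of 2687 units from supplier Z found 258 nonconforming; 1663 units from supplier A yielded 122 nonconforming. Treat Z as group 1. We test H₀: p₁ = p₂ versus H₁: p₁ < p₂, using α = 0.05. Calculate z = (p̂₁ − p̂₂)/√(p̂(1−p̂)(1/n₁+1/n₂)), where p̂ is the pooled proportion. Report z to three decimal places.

p̂₁ = 258/2687 ≈ 0.09602, p̂₂ = 122/1663 ≈ 0.07336.
Pooled p̂ = (258+122)/(2687+1663) = 380/4350 = 0.08736.
SE = √(0.0797252 × 0.000973485) = 0.00881.
z = (0.09602 − 0.07336)/0.00881 = 0.02266/0.00881 = 2.572.
p-value = P(Z < 2.572) ≈ 0.9949; since p > α = 0.05, fail to reject H₀.

z = 2.572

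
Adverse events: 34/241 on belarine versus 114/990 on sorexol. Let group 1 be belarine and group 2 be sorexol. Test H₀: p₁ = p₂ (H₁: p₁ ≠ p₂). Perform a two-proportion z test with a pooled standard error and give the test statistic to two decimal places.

p̂₁ = 34/241 ≈ 0.1411, p̂₂ = 114/990 ≈ 0.1152.
Pooled p̂ = (34+114)/(241+990) = 148/1231 = 0.1202.
SE = √(0.105773 × 0.00515948) = 0.0234.
z = (0.1411 − 0.1152)/0.0234 = 0.0259/0.0234 = 1.11.

z = 1.11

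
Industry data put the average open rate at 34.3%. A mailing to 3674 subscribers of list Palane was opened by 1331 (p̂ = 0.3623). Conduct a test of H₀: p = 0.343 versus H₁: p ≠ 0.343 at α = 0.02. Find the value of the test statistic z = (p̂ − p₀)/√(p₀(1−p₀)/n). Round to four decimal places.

p̂ = 1331/3674 = 0.3622754.
SE = √(p₀(1−p₀)/n) = √(0.22535/3674) = 0.0078318.
z = (0.3622754 − 0.343)/0.0078318 = 0.0192754/0.0078318 = 2.4612.
Two-sided p-value ≈ 2·Φ(−2.461) = 0.0138. With α = 0.02, reject H₀.

z = 2.4612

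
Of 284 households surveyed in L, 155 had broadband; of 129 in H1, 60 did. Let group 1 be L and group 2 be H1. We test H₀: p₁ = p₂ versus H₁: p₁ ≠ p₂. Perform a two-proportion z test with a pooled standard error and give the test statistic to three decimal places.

p̂₁ = 155/284 ≈ 0.54577, p̂₂ = 60/129 ≈ 0.46512.
Pooled p̂ = (155+60)/(284+129) = 215/413 = 0.52058.
SE = √(0.249576 × 0.0112731) = 0.05304.
z = (0.54577 − 0.46512)/0.05304 = 0.08065/0.05304 = 1.521.

z = 1.521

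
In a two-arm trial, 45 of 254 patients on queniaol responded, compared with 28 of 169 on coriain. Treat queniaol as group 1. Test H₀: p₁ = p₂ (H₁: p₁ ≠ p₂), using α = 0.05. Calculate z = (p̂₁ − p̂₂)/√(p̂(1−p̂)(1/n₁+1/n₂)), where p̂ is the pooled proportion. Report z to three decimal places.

z = 0.306

p̂₁ = 45/254 ≈ 0.17717, p̂₂ = 28/169 ≈ 0.16568.
Pooled p̂ = (45+28)/(254+169) = 73/423 = 0.17258.
SE = √(0.142794 × 0.00985417) = 0.03751.
z = (0.17717 − 0.16568)/0.03751 = 0.01149/0.03751 = 0.306.
p-value = 2·P(Z > 0.306) ≈ 0.7595; since p > α = 0.05, fail to reject H₀.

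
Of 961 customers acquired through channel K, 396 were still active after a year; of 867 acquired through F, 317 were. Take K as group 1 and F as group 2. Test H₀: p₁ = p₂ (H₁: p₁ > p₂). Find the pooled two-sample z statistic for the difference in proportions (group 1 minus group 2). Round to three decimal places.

z = 2.033

p̂₁ = 396/961 = 0.412071, p̂₂ = 317/867 = 0.365629.
Pooled p̂ = (396+317)/(961+867) = 713/1828 = 0.390044.
SE = √(0.23791 × 0.00219399) = 0.022847.
z = (0.412071 − 0.365629)/0.022847 = 0.046442/0.022847 = 2.033.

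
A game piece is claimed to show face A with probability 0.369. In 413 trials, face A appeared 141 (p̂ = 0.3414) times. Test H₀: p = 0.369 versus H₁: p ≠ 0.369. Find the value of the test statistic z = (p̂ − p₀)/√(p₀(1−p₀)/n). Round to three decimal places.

z = -1.162

p̂ = 141/413 ≈ 0.341404.
Standard error under H₀: √(0.369×0.631/413) = 0.023744.
z = (0.341404 − 0.369)/0.023744 = -0.027596/0.023744 = -1.162.
p-value = 2·P(Z > 1.162) ≈ 0.2451.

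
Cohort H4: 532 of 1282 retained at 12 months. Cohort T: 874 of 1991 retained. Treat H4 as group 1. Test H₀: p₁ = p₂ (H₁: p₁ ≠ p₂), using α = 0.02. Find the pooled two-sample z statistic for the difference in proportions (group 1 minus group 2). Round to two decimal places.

p̂₁ = 532/1282 ≈ 0.41498, p̂₂ = 874/1991 ≈ 0.43898.
Pooled p̂ = (532+874)/(1282+1991) = 1406/3273 = 0.42958.
SE = √(p̂(1−p̂)(1/n₁+1/n₂)) = √(0.42958·0.57042·0.00128229) = √(0.000314213) = 0.01773.
z = (0.41498 − 0.43898)/0.01773 = -0.02400/0.01773 = -1.35.
Two-sided p-value ≈ 2·Φ(−1.354) = 0.1758, so at α = 0.02 we fail to reject H₀.

z = -1.35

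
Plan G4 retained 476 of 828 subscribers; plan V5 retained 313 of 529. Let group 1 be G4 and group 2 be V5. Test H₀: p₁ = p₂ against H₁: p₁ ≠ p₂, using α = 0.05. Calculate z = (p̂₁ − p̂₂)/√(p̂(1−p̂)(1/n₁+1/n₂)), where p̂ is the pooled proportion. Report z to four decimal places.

z = -0.6119

p̂₁ = 476/828 ≈ 0.574879, p̂₂ = 313/529 ≈ 0.591682.
Pooled p̂ = (476+313)/(828+529) = 789/1357 = 0.581430.
SE = √(p̂(1−p̂)(1/n₁+1/n₂)) = √(0.581430·0.418570·0.00309809) = √(0.000753979) = 0.027459.
z = (0.574879 − 0.591682)/0.027459 = -0.016803/0.027459 = -0.6119.
p-value = 2·P(Z > 0.612) ≈ 0.5406, so at α = 0.05 we fail to reject H₀.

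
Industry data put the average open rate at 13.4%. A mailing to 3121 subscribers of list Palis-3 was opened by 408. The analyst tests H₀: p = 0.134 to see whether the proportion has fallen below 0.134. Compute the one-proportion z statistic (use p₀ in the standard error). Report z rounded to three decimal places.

z = -0.537

p̂ = 408/3121 = 0.130727.
Standard error under H₀: √(0.134×0.866/3121) = 0.006098.
z = (0.130727 − 0.134)/0.006098 = -0.003273/0.006098 = -0.537.
p-value = P(Z < -0.537) ≈ 0.2957.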